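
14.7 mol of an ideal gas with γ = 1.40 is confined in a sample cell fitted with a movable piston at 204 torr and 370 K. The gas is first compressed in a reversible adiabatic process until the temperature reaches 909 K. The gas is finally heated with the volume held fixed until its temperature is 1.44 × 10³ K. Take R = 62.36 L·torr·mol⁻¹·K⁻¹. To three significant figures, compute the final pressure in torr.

From PV = nRT: V₁ = nRT₁/P₁ = 1663 L.
Adiabatic (γ = 1.40), T V^(γ−1) and P V^γ constant: P₂ = P₁·(T₂/T₁)^(γ/(γ−1)) = 4741 torr; V₂ = V₁·(T₁/T₂)^(1/(γ−1)) = 175.7 L.
V constant ⇒ P ∝ T: V₃ = V₂; P₃ = P₂·(T₃/T₂) = 7511 torr.

P₃ ≈ 7.51e+03 torr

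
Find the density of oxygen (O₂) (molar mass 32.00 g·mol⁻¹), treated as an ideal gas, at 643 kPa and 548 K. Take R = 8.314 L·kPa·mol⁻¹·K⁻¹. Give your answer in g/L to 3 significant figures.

ρ = PM/(RT) = (643 × 32.00) / (8.314 × 548.0)

ρ ≈ 4.52 g/L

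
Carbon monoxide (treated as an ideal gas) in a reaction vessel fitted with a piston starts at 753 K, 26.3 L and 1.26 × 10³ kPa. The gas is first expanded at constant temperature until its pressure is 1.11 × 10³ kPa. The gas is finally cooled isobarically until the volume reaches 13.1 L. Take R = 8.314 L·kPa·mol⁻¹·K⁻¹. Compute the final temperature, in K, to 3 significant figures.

T constant ⇒ Boyle's law P V = const: T₂ = T₁; V₂ = V₁·(P₁/P₂) = 29.85 L.
P constant ⇒ V ∝ T: P₃ = P₂; T₃ = T₂·(V₃/V₂) = 330.4 K.

T₃ ≈ 330 K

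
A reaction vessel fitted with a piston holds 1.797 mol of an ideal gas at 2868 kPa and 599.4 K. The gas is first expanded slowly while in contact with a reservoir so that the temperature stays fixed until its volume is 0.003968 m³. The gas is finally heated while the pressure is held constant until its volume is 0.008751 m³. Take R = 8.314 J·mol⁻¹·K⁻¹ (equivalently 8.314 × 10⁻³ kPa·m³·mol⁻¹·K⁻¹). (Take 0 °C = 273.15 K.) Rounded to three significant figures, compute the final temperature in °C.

From PV = nRT: V₁ = nRT₁/P₁ = 0.003122 m³.
Isothermal, so P V is constant: T₂ = T₁; P₂ = P₁·(V₁/V₂) = 2257 kPa.
P constant ⇒ V ∝ T: P₃ = P₂; T₃ = T₂·(V₃/V₂) = 1322 K.

T₃ ≈ 1.05e+03 °C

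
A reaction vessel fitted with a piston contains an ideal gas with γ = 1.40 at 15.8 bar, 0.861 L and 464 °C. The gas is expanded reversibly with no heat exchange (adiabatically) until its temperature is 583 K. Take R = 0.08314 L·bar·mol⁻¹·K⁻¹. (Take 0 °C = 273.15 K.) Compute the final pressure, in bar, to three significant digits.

Convert: T₁ = 737.1 K.
Adiabatic (γ = 1.40), T V^(γ−1) and P V^γ constant: P₂ = P₁·(T₂/T₁)^(γ/(γ−1)) = 6.951 bar; V₂ = V₁·(T₁/T₂)^(1/(γ−1)) = 1.548 L.

P₂ ≈ 6.95 bar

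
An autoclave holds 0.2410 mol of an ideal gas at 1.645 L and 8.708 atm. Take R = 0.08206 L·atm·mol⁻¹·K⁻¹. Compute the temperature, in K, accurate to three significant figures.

T ≈ 724 K

PV = nRT ⇒ T = PV/(nR) = (8.708 × 1.645) / (0.2410 × 0.08206)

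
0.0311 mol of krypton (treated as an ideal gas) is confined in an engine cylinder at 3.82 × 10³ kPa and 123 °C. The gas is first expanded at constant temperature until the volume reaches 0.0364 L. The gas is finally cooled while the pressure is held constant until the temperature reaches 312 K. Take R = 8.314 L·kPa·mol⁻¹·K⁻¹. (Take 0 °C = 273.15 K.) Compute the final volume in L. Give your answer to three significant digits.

V₃ ≈ 0.0287 L

Convert: T₁ = 396.1 K.
From PV = nRT: V₁ = nRT₁/P₁ = 0.02681 L.
T constant ⇒ Boyle's law P V = const: T₂ = T₁; P₂ = P₁·(V₁/V₂) = 2814 kPa.
Isobaric, so V/T is constant: P₃ = P₂; V₃ = V₂·(T₃/T₂) = 0.02867 L.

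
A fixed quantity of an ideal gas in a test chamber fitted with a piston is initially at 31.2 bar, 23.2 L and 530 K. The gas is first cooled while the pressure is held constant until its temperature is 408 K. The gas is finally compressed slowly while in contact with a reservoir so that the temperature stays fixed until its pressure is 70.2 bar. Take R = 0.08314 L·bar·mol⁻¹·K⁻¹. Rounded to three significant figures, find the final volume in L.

Isobaric, so V/T is constant: P₂ = P₁; V₂ = V₁·(T₂/T₁) = 17.86 L.
T constant ⇒ Boyle's law P V = const: T₃ = T₂; V₃ = V₂·(P₂/P₃) = 7.938 L.

V₃ ≈ 7.94 L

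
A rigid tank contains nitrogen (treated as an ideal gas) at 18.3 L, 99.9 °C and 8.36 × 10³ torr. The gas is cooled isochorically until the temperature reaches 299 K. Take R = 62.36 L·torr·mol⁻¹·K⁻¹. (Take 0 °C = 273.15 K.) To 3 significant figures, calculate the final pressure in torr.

Convert: T₁ = 373.0 K.
Isochoric, so P/T is constant: V₂ = V₁; P₂ = P₁·(T₂/T₁) = 6701 torr.

P₂ ≈ 6.70e+03 torr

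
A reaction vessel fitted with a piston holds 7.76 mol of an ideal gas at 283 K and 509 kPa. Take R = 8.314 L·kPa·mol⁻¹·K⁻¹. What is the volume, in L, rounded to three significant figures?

V ≈ 35.9 L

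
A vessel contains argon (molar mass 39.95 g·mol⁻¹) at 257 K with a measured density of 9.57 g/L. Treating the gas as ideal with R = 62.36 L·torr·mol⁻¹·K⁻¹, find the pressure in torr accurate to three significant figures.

P ≈ 3.84e+03 torr

ρ = PM/(RT) ⇒ P = ρRT/M = (9.57 × 62.36 × 257.0) / 39.95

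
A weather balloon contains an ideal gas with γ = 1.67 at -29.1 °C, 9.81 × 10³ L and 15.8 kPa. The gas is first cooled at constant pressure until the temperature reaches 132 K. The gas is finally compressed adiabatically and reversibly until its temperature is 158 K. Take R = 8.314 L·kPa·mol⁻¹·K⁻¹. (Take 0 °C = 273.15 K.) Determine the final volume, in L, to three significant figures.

V₃ ≈ 4.06e+03 L

Convert: T₁ = 244.0 K.
Isobaric, so V/T is constant: P₂ = P₁; V₂ = V₁·(T₂/T₁) = 5306 L.
Reversible adiabatic, γ = 1.67: P₃ = P₂·(T₃/T₂)^(γ/(γ−1)) = 24.73 kPa; V₃ = V₂·(T₂/T₃)^(1/(γ−1)) = 4057 L.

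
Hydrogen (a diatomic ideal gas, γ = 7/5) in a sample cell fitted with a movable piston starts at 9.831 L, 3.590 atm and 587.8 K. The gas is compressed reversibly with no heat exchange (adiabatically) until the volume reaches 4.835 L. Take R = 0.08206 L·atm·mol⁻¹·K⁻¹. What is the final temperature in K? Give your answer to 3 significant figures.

T₂ ≈ 781 K

Adiabatic (γ = 7/5), T V^(γ−1) and P V^γ constant: T₂ = T₁·(V₁/V₂)^(γ−1) = 780.7 K; P₂ = P₁·(V₁/V₂)^γ = 9.696 atm.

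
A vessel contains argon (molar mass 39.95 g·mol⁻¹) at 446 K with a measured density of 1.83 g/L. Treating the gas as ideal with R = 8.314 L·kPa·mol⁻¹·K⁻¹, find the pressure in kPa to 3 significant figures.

P ≈ 170 kPa

ρ = PM/(RT) ⇒ P = ρRT/M = (1.83 × 8.314 × 446.0) / 39.95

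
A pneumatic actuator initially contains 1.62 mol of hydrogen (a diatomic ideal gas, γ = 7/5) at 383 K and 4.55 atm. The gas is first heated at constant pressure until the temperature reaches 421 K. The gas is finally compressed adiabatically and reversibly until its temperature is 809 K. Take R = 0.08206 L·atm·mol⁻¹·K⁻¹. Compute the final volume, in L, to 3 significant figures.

V₃ ≈ 2.40 L

From PV = nRT: V₁ = nRT₁/P₁ = 11.19 L.
P constant ⇒ V ∝ T: P₂ = P₁; V₂ = V₁·(T₂/T₁) = 12.30 L.
Adiabatic (γ = 7/5), T V^(γ−1) and P V^γ constant: P₃ = P₂·(T₃/T₂)^(γ/(γ−1)) = 44.76 atm; V₃ = V₂·(T₂/T₃)^(1/(γ−1)) = 2.403 L.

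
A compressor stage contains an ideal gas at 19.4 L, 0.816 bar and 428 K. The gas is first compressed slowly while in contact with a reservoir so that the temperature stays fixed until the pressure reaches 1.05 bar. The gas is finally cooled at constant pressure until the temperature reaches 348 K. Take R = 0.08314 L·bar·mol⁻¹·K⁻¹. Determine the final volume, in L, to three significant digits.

V₃ ≈ 12.3 L

T constant ⇒ Boyle's law P V = const: T₂ = T₁; V₂ = V₁·(P₁/P₂) = 15.08 L.
Isobaric, so V/T is constant: P₃ = P₂; V₃ = V₂·(T₃/T₂) = 12.26 L.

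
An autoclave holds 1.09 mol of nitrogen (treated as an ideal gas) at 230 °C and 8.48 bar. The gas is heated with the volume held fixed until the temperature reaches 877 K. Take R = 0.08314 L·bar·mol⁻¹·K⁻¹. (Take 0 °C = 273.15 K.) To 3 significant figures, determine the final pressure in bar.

P₂ ≈ 14.8 bar

Convert: T₁ = 503.1 K.
From PV = nRT: V₁ = nRT₁/P₁ = 5.377 L.
V constant ⇒ P ∝ T: V₂ = V₁; P₂ = P₁·(T₂/T₁) = 14.78 bar.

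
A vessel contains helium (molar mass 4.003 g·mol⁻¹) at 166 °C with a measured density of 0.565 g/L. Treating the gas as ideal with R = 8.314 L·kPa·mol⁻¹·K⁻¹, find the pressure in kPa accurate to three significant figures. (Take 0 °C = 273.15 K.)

P ≈ 515 kPa

ρ = PM/(RT) ⇒ P = ρRT/M = (0.565 × 8.314 × 439.1) / 4.003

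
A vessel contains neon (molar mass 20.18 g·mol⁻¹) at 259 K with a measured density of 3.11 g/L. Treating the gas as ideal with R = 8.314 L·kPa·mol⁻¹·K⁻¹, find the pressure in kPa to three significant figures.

P ≈ 332 kPa

ρ = PM/(RT) ⇒ P = ρRT/M = (3.11 × 8.314 × 259.0) / 20.18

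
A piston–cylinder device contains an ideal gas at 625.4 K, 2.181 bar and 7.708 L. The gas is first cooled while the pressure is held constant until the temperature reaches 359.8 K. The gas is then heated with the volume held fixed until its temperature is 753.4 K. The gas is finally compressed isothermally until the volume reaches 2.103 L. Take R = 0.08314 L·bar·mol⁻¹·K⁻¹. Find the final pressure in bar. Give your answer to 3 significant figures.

P₄ ≈ 9.63 bar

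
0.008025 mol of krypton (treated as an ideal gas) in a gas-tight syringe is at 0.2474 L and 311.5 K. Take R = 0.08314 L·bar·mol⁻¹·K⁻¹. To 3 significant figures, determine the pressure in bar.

P ≈ 0.840 bar

PV = nRT ⇒ P = nRT/V = (0.008025 × 0.08314 × 311.5) / 0.2474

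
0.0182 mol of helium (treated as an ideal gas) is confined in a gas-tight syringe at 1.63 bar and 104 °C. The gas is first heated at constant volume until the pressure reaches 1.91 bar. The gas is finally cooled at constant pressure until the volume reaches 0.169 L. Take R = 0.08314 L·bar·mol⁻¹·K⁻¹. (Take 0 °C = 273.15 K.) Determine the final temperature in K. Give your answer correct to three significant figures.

T₃ ≈ 213 K

Convert: T₁ = 377.1 K.
From PV = nRT: V₁ = nRT₁/P₁ = 0.3501 L.
V constant ⇒ P ∝ T: V₂ = V₁; T₂ = T₁·(P₂/P₁) = 441.9 K.
Isobaric, so V/T is constant: P₃ = P₂; T₃ = T₂·(V₃/V₂) = 213.3 K.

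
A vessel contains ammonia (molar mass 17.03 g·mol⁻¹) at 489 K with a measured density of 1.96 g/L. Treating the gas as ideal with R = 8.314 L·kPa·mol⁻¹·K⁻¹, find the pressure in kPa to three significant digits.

ρ = PM/(RT) ⇒ P = ρRT/M = (1.96 × 8.314 × 489.0) / 17.03

P ≈ 468 kPa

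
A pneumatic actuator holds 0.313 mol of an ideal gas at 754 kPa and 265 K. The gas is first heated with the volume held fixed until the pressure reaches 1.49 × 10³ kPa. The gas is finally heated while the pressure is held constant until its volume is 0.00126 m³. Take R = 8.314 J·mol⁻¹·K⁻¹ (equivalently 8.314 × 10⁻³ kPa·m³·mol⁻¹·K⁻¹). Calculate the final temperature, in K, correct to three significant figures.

T₃ ≈ 721 K

From PV = nRT: V₁ = nRT₁/P₁ = 0.0009146 m³.
V constant ⇒ P ∝ T: V₂ = V₁; T₂ = T₁·(P₂/P₁) = 523.7 K.
Isobaric, so V/T is constant: P₃ = P₂; T₃ = T₂·(V₃/V₂) = 721.4 K.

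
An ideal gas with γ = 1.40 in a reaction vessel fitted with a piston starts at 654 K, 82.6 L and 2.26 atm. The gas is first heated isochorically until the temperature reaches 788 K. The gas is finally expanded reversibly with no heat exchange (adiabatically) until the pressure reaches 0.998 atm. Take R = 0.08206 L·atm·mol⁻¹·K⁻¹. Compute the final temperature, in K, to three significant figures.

V constant ⇒ P ∝ T: V₂ = V₁; P₂ = P₁·(T₂/T₁) = 2.723 atm.
Reversible adiabatic, γ = 1.40: T₃ = T₂·(P₃/P₂)^((γ−1)/γ) = 591.5 K; V₃ = V₂·(P₂/P₃)^(1/γ) = 169.2 L.

T₃ ≈ 592 K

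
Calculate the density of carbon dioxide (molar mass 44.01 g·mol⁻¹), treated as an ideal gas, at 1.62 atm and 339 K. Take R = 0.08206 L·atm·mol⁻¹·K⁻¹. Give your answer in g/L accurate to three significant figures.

ρ ≈ 2.56 g/L

ρ = PM/(RT) = (1.62 × 44.01) / (0.08206 × 339.0)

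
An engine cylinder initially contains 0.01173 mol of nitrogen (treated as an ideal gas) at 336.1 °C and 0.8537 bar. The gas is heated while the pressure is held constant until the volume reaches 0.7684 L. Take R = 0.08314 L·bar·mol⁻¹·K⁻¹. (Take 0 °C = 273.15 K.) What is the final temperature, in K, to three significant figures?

Convert: T₁ = 609.2 K.
From PV = nRT: V₁ = nRT₁/P₁ = 0.6960 L.
P constant ⇒ V ∝ T: P₂ = P₁; T₂ = T₁·(V₂/V₁) = 672.6 K.

T₂ ≈ 673 K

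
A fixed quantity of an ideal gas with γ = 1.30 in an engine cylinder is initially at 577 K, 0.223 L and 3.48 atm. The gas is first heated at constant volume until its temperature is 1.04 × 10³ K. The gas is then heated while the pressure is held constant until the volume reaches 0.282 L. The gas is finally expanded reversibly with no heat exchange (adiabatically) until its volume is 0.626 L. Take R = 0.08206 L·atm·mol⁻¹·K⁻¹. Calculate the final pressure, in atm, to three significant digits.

P₄ ≈ 2.22 atm

V constant ⇒ P ∝ T: V₂ = V₁; P₂ = P₁·(T₂/T₁) = 6.272 atm.
P constant ⇒ V ∝ T: P₃ = P₂; T₃ = T₂·(V₃/V₂) = 1315 K.
Reversible adiabatic, γ = 1.30: T₄ = T₃·(V₃/V₄)^(γ−1) = 1035 K; P₄ = P₃·(V₃/V₄)^γ = 2.224 atm.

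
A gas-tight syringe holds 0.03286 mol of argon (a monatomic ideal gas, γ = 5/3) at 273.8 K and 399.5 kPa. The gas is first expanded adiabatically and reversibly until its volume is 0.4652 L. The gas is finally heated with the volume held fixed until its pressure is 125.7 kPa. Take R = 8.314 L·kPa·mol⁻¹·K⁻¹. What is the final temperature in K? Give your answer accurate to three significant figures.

T₃ ≈ 214 K

From PV = nRT: V₁ = nRT₁/P₁ = 0.1872 L.
Adiabatic (γ = 5/3), T V^(γ−1) and P V^γ constant: T₂ = T₁·(V₁/V₂)^(γ−1) = 149.3 K; P₂ = P₁·(V₁/V₂)^γ = 87.65 kPa.
V constant ⇒ P ∝ T: V₃ = V₂; T₃ = T₂·(P₃/P₂) = 214.0 K.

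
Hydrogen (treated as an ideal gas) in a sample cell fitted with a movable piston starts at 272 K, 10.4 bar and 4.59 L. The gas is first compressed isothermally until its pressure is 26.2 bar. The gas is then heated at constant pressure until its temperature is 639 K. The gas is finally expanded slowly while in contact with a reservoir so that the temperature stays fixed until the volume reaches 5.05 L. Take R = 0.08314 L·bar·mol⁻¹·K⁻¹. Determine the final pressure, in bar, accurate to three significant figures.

Isothermal, so P V is constant: T₂ = T₁; V₂ = V₁·(P₁/P₂) = 1.822 L.
P constant ⇒ V ∝ T: P₃ = P₂; V₃ = V₂·(T₃/T₂) = 4.280 L.
Isothermal, so P V is constant: T₄ = T₃; P₄ = P₃·(V₃/V₄) = 22.21 bar.

P₄ ≈ 22.2 bar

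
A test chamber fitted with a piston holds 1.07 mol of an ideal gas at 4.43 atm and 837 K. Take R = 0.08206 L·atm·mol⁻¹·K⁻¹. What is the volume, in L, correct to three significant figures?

PV = nRT ⇒ V = nRT/P = (1.07 × 0.08206 × 837) / 4.43

V ≈ 16.6 L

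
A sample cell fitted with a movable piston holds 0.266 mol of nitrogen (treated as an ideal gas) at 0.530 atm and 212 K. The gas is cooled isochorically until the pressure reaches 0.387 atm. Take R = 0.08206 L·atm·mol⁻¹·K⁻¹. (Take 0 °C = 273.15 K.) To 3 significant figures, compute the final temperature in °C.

From PV = nRT: V₁ = nRT₁/P₁ = 8.731 L.
Isochoric, so P/T is constant: V₂ = V₁; T₂ = T₁·(P₂/P₁) = 154.8 K.

T₂ ≈ -118 °C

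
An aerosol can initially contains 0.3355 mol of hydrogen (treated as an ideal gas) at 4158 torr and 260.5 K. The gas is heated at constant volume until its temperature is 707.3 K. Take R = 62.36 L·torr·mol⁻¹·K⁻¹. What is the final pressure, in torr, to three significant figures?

P₂ ≈ 1.13e+04 torr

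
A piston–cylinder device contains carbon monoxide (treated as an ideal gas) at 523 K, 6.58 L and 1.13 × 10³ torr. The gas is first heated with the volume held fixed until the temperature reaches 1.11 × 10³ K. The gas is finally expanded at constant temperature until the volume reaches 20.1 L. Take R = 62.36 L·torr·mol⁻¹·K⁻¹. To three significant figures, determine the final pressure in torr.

V constant ⇒ P ∝ T: V₂ = V₁; P₂ = P₁·(T₂/T₁) = 2398 torr.
T constant ⇒ Boyle's law P V = const: T₃ = T₂; P₃ = P₂·(V₂/V₃) = 785.1 torr.

P₃ ≈ 785 torr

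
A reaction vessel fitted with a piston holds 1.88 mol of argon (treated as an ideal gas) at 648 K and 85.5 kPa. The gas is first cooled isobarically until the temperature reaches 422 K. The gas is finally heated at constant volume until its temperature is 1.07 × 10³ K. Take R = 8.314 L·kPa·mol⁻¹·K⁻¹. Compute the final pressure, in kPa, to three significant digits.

P₃ ≈ 217 kPa

From PV = nRT: V₁ = nRT₁/P₁ = 118.5 L.
P constant ⇒ V ∝ T: P₂ = P₁; V₂ = V₁·(T₂/T₁) = 77.15 L.
Isochoric, so P/T is constant: V₃ = V₂; P₃ = P₂·(T₃/T₂) = 216.8 kPa.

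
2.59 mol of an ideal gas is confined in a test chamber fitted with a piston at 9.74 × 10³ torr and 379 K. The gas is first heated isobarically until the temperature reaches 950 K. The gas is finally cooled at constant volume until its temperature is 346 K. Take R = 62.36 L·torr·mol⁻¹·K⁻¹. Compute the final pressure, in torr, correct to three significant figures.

P₃ ≈ 3.55e+03 torr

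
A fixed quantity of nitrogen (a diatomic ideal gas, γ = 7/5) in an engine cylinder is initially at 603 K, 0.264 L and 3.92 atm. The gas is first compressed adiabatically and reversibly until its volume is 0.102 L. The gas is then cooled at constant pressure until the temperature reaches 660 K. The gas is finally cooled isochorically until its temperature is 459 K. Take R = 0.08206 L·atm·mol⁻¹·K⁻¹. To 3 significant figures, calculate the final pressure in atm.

Reversible adiabatic, γ = 7/5: T₂ = T₁·(V₁/V₂)^(γ−1) = 882.1 K; P₂ = P₁·(V₁/V₂)^γ = 14.84 atm.
P constant ⇒ V ∝ T: P₃ = P₂; V₃ = V₂·(T₃/T₂) = 0.07632 L.
V constant ⇒ P ∝ T: V₄ = V₃; P₄ = P₃·(T₄/T₃) = 10.32 atm.

P₄ ≈ 10.3 atm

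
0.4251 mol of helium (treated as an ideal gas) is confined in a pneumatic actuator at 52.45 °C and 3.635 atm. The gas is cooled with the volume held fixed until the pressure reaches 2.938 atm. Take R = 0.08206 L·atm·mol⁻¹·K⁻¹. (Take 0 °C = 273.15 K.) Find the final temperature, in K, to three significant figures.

Convert: T₁ = 325.6 K.
From PV = nRT: V₁ = nRT₁/P₁ = 3.125 L.
V constant ⇒ P ∝ T: V₂ = V₁; T₂ = T₁·(P₂/P₁) = 263.2 K.

T₂ ≈ 263 K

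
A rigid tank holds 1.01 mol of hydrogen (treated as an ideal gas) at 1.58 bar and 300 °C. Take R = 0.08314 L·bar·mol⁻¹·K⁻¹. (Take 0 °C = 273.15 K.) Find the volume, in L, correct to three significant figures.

V ≈ 30.5 L

Convert: T = 573.15 K.
PV = nRT ⇒ V = nRT/P = (1.01 × 0.08314 × 573.15) / 1.58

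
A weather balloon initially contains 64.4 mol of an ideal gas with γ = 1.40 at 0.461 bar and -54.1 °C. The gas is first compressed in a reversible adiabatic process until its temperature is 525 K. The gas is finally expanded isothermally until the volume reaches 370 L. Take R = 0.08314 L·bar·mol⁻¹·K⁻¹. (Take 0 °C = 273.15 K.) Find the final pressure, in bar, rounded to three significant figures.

Convert: T₁ = 219.0 K.
From PV = nRT: V₁ = nRT₁/P₁ = 2544 L.
Reversible adiabatic, γ = 1.40: P₂ = P₁·(T₂/T₁)^(γ/(γ−1)) = 9.826 bar; V₂ = V₁·(T₁/T₂)^(1/(γ−1)) = 286.1 L.
Isothermal, so P V is constant: T₃ = T₂; P₃ = P₂·(V₂/V₃) = 7.597 bar.

P₃ ≈ 7.60 bar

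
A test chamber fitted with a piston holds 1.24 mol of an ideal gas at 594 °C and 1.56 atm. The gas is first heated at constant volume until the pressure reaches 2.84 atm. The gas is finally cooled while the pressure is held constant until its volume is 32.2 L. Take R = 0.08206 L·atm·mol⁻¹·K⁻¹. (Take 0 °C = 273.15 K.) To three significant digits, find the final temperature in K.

T₃ ≈ 899 K

Convert: T₁ = 867.1 K.
From PV = nRT: V₁ = nRT₁/P₁ = 56.56 L.
Isochoric, so P/T is constant: V₂ = V₁; T₂ = T₁·(P₂/P₁) = 1579 K.
P constant ⇒ V ∝ T: P₃ = P₂; T₃ = T₂·(V₃/V₂) = 898.7 K.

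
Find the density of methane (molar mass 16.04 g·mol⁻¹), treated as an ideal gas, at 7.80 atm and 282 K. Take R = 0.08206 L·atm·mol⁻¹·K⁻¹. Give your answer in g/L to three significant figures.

ρ = PM/(RT) = (7.80 × 16.04) / (0.08206 × 282.0)

ρ ≈ 5.41 g/L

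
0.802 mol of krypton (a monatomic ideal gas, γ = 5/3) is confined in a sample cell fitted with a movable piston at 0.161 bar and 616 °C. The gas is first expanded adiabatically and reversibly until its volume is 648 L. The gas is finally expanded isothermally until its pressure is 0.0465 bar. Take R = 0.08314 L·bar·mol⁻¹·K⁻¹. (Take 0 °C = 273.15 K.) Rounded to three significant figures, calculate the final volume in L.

V₃ ≈ 875 L

Convert: T₁ = 889.1 K.
From PV = nRT: V₁ = nRT₁/P₁ = 368.2 L.
Adiabatic (γ = 5/3), T V^(γ−1) and P V^γ constant: T₂ = T₁·(V₁/V₂)^(γ−1) = 610.0 K; P₂ = P₁·(V₁/V₂)^γ = 0.06277 bar.
Isothermal, so P V is constant: T₃ = T₂; V₃ = V₂·(P₂/P₃) = 874.7 L.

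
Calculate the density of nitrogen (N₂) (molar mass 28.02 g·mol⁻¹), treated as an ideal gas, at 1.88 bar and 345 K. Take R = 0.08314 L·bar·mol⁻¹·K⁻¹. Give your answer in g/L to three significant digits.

ρ ≈ 1.84 g/L

ρ = PM/(RT) = (1.88 × 28.02) / (0.08314 × 345.0)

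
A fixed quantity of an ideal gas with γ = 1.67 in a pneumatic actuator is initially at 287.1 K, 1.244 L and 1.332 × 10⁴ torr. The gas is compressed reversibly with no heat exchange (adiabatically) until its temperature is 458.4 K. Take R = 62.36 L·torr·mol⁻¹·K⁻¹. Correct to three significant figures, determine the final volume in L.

V₂ ≈ 0.619 L

Adiabatic (γ = 1.67), T V^(γ−1) and P V^γ constant: P₂ = P₁·(T₂/T₁)^(γ/(γ−1)) = 4.276e+04 torr; V₂ = V₁·(T₁/T₂)^(1/(γ−1)) = 0.6188 L.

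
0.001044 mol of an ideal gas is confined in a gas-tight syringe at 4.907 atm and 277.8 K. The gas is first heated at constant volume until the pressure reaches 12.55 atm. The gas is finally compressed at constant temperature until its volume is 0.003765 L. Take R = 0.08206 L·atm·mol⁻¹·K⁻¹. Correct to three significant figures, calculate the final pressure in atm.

P₃ ≈ 16.2 atm

From PV = nRT: V₁ = nRT₁/P₁ = 0.004850 L.
V constant ⇒ P ∝ T: V₂ = V₁; T₂ = T₁·(P₂/P₁) = 710.5 K.
Isothermal, so P V is constant: T₃ = T₂; P₃ = P₂·(V₂/V₃) = 16.17 atm.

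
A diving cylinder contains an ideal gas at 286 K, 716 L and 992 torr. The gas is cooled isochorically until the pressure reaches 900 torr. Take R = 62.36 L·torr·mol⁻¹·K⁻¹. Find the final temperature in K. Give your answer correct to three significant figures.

T₂ ≈ 259 K

V constant ⇒ P ∝ T: V₂ = V₁; T₂ = T₁·(P₂/P₁) = 259.5 K.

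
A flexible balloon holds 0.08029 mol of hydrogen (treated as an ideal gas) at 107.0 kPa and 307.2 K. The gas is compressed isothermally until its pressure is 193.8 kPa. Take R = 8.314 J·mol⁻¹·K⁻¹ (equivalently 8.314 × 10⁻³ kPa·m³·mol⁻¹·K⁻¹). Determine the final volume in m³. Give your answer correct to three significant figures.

V₂ ≈ 0.00106 m³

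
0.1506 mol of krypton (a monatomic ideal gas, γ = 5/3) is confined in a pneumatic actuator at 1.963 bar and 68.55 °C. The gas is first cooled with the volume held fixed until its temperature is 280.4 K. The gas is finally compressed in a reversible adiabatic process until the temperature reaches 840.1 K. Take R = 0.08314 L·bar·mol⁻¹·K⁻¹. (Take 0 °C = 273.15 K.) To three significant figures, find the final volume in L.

V₃ ≈ 0.420 L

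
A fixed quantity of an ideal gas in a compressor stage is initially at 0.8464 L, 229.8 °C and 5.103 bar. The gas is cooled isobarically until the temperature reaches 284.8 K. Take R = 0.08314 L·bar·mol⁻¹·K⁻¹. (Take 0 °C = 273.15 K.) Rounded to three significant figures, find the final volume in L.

V₂ ≈ 0.479 L

Convert: T₁ = 502.9 K.
Isobaric, so V/T is constant: P₂ = P₁; V₂ = V₁·(T₂/T₁) = 0.4793 L.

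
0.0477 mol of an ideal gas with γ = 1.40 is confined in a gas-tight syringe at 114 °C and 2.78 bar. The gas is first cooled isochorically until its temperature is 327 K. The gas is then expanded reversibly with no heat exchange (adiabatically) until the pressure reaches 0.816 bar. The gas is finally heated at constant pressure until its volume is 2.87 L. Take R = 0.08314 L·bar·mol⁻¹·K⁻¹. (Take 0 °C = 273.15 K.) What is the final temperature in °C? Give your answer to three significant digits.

Convert: T₁ = 387.1 K.
From PV = nRT: V₁ = nRT₁/P₁ = 0.5523 L.
V constant ⇒ P ∝ T: V₂ = V₁; P₂ = P₁·(T₂/T₁) = 2.348 bar.
Adiabatic (γ = 1.40), T V^(γ−1) and P V^γ constant: T₃ = T₂·(P₃/P₂)^((γ−1)/γ) = 241.8 K; V₃ = V₂·(P₂/P₃)^(1/γ) = 1.175 L.
Isobaric, so V/T is constant: P₄ = P₃; T₄ = T₃·(V₄/V₃) = 590.5 K.

T₄ ≈ 317 °C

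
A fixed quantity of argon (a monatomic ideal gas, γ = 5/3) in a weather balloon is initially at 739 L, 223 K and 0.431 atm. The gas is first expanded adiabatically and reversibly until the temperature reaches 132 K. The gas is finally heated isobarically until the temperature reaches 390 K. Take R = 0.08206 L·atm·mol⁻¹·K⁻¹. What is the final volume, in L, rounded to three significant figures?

V₃ ≈ 4.79e+03 L

Adiabatic (γ = 5/3), T V^(γ−1) and P V^γ constant: P₂ = P₁·(T₂/T₁)^(γ/(γ−1)) = 0.1162 atm; V₂ = V₁·(T₁/T₂)^(1/(γ−1)) = 1623 L.
P constant ⇒ V ∝ T: P₃ = P₂; V₃ = V₂·(T₃/T₂) = 4794 L.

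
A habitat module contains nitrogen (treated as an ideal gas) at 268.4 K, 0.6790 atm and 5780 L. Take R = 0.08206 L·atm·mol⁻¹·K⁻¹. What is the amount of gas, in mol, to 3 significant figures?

n ≈ 178 mol

PV = nRT ⇒ n = PV/(RT) = (0.6790 × 5780) / (0.08206 × 268.4)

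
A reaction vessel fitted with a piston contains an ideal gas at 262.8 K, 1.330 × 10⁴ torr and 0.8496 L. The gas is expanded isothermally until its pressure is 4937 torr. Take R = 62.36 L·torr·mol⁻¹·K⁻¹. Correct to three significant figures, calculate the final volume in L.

V₂ ≈ 2.29 L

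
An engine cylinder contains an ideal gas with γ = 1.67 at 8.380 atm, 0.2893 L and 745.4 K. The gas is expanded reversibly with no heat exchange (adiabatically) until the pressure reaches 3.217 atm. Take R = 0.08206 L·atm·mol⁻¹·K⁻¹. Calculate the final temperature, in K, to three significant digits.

T₂ ≈ 508 K

Adiabatic (γ = 1.67), T V^(γ−1) and P V^γ constant: T₂ = T₁·(P₂/P₁)^((γ−1)/γ) = 507.7 K; V₂ = V₁·(P₁/P₂)^(1/γ) = 0.5132 L.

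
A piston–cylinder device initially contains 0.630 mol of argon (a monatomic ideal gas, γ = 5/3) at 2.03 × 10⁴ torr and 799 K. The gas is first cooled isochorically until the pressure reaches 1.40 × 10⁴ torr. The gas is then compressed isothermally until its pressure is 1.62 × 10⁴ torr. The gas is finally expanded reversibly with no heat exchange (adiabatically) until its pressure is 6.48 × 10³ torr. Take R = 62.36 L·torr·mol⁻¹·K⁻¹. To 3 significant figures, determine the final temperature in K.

T₄ ≈ 382 K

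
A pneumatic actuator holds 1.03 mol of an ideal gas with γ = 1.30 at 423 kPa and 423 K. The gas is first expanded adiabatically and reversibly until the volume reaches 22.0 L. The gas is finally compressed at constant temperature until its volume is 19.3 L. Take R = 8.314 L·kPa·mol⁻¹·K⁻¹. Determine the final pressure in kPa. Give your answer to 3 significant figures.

From PV = nRT: V₁ = nRT₁/P₁ = 8.563 L.
Adiabatic (γ = 1.30), T V^(γ−1) and P V^γ constant: T₂ = T₁·(V₁/V₂)^(γ−1) = 318.7 K; P₂ = P₁·(V₁/V₂)^γ = 124.1 kPa.
T constant ⇒ Boyle's law P V = const: T₃ = T₂; P₃ = P₂·(V₂/V₃) = 141.4 kPa.

P₃ ≈ 141 kPa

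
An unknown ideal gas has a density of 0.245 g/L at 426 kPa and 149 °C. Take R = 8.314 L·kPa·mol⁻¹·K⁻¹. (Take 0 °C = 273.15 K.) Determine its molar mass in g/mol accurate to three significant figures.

M ≈ 2.02 g/mol

ρ = PM/(RT) ⇒ M = ρRT/P = (0.245 × 8.314 × 422.1) / 426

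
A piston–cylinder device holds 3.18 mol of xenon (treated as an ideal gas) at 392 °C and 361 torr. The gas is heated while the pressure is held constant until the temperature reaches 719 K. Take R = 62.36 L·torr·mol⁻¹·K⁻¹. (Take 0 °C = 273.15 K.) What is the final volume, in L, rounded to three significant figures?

V₂ ≈ 395 L

Convert: T₁ = 665.1 K.
From PV = nRT: V₁ = nRT₁/P₁ = 365.4 L.
Isobaric, so V/T is constant: P₂ = P₁; V₂ = V₁·(T₂/T₁) = 395.0 L.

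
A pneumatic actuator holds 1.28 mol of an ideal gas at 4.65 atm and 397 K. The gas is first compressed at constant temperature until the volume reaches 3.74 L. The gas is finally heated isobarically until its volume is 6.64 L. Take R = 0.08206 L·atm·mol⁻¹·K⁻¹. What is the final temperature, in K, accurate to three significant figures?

From PV = nRT: V₁ = nRT₁/P₁ = 8.968 L.
T constant ⇒ Boyle's law P V = const: T₂ = T₁; P₂ = P₁·(V₁/V₂) = 11.15 atm.
Isobaric, so V/T is constant: P₃ = P₂; T₃ = T₂·(V₃/V₂) = 704.8 K.

T₃ ≈ 705 K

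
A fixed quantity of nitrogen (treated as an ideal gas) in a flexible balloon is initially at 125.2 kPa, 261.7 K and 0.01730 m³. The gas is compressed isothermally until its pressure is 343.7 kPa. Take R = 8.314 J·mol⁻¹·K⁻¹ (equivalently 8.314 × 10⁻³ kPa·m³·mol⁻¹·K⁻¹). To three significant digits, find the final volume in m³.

V₂ ≈ 0.00630 m³

T constant ⇒ Boyle's law P V = const: T₂ = T₁; V₂ = V₁·(P₁/P₂) = 0.006302 m³.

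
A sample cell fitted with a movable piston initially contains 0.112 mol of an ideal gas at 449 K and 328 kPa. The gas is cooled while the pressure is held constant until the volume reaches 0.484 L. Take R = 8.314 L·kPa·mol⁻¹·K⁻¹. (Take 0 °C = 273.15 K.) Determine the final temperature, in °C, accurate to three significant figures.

T₂ ≈ -103 °C

From PV = nRT: V₁ = nRT₁/P₁ = 1.275 L.
P constant ⇒ V ∝ T: P₂ = P₁; T₂ = T₁·(V₂/V₁) = 170.5 K.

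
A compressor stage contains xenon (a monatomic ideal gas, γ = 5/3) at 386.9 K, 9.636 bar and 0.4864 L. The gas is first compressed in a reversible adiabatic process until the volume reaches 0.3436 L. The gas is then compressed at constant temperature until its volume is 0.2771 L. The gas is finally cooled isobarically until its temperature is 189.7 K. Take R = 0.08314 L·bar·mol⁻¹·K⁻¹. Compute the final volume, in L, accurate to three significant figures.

V₄ ≈ 0.108 L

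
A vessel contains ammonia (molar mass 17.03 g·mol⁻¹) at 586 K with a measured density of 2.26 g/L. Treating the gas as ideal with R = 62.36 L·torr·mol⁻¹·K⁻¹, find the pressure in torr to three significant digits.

P ≈ 4.85e+03 torr

ρ = PM/(RT) ⇒ P = ρRT/M = (2.26 × 62.36 × 586.0) / 17.03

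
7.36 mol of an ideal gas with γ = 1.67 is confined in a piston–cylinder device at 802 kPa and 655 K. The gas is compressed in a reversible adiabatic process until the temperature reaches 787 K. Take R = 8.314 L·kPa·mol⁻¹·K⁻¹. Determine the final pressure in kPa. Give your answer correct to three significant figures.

From PV = nRT: V₁ = nRT₁/P₁ = 49.98 L.
Reversible adiabatic, γ = 1.67: P₂ = P₁·(T₂/T₁)^(γ/(γ−1)) = 1267 kPa; V₂ = V₁·(T₁/T₂)^(1/(γ−1)) = 38.00 L.

P₂ ≈ 1.27e+03 kPa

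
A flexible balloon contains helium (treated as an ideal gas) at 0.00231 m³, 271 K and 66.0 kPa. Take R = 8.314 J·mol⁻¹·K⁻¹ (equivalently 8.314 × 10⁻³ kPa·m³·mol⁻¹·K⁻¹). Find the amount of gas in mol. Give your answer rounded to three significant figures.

PV = nRT ⇒ n = PV/(RT) = (66.0 × 0.00231) / (8.314 × 10⁻³ × 271)

n ≈ 0.0677 mol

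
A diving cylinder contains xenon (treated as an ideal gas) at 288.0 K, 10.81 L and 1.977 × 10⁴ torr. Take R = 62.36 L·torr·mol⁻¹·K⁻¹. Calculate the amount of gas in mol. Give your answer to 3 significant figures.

n ≈ 11.9 mol

PV = nRT ⇒ n = PV/(RT) = (1.977e+04 × 10.81) / (62.36 × 288.0)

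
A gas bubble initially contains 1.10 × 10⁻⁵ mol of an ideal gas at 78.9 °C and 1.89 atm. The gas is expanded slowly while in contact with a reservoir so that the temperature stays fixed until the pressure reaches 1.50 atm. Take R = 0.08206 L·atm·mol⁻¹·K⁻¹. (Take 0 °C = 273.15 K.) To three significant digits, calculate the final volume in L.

V₂ ≈ 0.000212 L

Convert: T₁ = 352.0 K.
From PV = nRT: V₁ = nRT₁/P₁ = 0.0001681 L.
Isothermal, so P V is constant: T₂ = T₁; V₂ = V₁·(P₁/P₂) = 0.0002119 L.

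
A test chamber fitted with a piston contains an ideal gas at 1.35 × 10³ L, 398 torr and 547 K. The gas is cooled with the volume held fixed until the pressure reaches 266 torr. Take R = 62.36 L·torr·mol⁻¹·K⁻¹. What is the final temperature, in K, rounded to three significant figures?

V constant ⇒ P ∝ T: V₂ = V₁; T₂ = T₁·(P₂/P₁) = 365.6 K.

T₂ ≈ 366 K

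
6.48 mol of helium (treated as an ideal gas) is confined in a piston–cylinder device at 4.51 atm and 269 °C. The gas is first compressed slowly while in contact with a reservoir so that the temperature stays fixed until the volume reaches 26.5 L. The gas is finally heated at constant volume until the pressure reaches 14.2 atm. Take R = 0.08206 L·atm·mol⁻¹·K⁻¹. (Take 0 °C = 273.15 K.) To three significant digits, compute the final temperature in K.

T₃ ≈ 708 K

Convert: T₁ = 542.1 K.
From PV = nRT: V₁ = nRT₁/P₁ = 63.92 L.
T constant ⇒ Boyle's law P V = const: T₂ = T₁; P₂ = P₁·(V₁/V₂) = 10.88 atm.
V constant ⇒ P ∝ T: V₃ = V₂; T₃ = T₂·(P₃/P₂) = 707.7 K.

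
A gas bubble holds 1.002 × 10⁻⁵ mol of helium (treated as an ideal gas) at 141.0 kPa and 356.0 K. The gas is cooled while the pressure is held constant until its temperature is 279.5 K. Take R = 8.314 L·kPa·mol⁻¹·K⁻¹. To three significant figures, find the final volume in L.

V₂ ≈ 0.000165 L

From PV = nRT: V₁ = nRT₁/P₁ = 0.0002103 L.
P constant ⇒ V ∝ T: P₂ = P₁; V₂ = V₁·(T₂/T₁) = 0.0001651 L.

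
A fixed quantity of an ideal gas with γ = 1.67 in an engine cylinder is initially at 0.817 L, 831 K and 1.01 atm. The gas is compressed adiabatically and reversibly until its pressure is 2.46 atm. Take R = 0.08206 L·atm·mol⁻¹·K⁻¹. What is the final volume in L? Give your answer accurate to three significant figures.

V₂ ≈ 0.479 L

Reversible adiabatic, γ = 1.67: T₂ = T₁·(P₂/P₁)^((γ−1)/γ) = 1188 K; V₂ = V₁·(P₁/P₂)^(1/γ) = 0.4794 L.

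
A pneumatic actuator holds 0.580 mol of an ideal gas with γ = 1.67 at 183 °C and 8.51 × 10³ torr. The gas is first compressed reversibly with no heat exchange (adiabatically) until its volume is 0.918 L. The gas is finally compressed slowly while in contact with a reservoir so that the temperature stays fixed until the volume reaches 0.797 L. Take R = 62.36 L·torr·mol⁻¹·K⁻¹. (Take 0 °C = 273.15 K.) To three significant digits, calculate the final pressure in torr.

P₃ ≈ 3.42e+04 torr

Convert: T₁ = 456.1 K.
From PV = nRT: V₁ = nRT₁/P₁ = 1.939 L.
Reversible adiabatic, γ = 1.67: T₂ = T₁·(V₁/V₂)^(γ−1) = 752.7 K; P₂ = P₁·(V₁/V₂)^γ = 2.966e+04 torr.
Isothermal, so P V is constant: T₃ = T₂; P₃ = P₂·(V₂/V₃) = 3.416e+04 torr.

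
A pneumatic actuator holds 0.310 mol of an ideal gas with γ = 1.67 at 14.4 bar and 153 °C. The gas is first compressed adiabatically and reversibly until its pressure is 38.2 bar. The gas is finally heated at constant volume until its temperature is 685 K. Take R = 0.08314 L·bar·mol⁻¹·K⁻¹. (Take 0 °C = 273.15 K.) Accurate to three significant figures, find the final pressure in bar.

P₃ ≈ 41.5 bar

Convert: T₁ = 426.1 K.
From PV = nRT: V₁ = nRT₁/P₁ = 0.7627 L.
Reversible adiabatic, γ = 1.67: T₂ = T₁·(P₂/P₁)^((γ−1)/γ) = 630.3 K; V₂ = V₁·(P₁/P₂)^(1/γ) = 0.4253 L.
Isochoric, so P/T is constant: V₃ = V₂; P₃ = P₂·(T₃/T₂) = 41.51 bar.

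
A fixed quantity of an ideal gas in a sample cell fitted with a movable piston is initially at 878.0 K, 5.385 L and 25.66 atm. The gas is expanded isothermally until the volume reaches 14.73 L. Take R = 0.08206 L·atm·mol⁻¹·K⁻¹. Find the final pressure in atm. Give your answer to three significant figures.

P₂ ≈ 9.38 atm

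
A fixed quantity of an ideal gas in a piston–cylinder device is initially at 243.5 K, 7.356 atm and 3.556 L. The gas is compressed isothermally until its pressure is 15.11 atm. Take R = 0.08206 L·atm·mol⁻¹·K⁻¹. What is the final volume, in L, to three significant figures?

V₂ ≈ 1.73 L

T constant ⇒ Boyle's law P V = const: T₂ = T₁; V₂ = V₁·(P₁/P₂) = 1.731 L.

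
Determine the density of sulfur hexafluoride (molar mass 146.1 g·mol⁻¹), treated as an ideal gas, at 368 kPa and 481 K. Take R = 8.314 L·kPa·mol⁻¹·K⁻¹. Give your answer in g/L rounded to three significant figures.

ρ ≈ 13.4 g/L

ρ = PM/(RT) = (368 × 146.1) / (8.314 × 481.0)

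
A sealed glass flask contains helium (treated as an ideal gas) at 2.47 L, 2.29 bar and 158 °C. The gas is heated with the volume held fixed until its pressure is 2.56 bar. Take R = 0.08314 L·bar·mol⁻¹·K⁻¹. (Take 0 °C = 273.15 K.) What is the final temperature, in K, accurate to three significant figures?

T₂ ≈ 482 K

Convert: T₁ = 431.1 K.
V constant ⇒ P ∝ T: V₂ = V₁; T₂ = T₁·(P₂/P₁) = 482.0 K.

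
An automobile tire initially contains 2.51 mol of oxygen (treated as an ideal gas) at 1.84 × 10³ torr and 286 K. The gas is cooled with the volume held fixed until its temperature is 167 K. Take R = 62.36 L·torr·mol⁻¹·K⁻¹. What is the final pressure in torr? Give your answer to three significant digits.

From PV = nRT: V₁ = nRT₁/P₁ = 24.33 L.
V constant ⇒ P ∝ T: V₂ = V₁; P₂ = P₁·(T₂/T₁) = 1074 torr.

P₂ ≈ 1.07e+03 torr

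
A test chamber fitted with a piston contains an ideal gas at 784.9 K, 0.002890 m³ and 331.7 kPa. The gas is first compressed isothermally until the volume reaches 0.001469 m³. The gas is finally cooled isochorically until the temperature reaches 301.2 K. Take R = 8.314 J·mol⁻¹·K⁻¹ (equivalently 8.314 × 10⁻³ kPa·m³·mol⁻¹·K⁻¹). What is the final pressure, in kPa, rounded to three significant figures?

T constant ⇒ Boyle's law P V = const: T₂ = T₁; P₂ = P₁·(V₁/V₂) = 652.6 kPa.
V constant ⇒ P ∝ T: V₃ = V₂; P₃ = P₂·(T₃/T₂) = 250.4 kPa.

P₃ ≈ 250 kPa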